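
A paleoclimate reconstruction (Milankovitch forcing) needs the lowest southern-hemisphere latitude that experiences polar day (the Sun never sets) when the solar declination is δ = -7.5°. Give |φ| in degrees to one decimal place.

|φ| = 82.5°

Polar day requires cos H₀ = −tan φ tan δ ≤ −1, i.e. tan φ tan δ ≥ 1.
The boundary is |tan φ| · |tan δ| = 1, so |φ| = 90° − |δ| = 90° − 7.5° = 82.5° in the southern hemisphere.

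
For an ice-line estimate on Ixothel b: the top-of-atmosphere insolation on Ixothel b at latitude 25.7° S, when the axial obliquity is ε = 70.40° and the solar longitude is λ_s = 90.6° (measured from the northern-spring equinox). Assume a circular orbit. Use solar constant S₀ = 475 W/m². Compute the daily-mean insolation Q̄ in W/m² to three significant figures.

Q̄ ≈ 0.00 W/m²

Solar declination: sin δ = sin ε · sin λ_s = sin 70.40° × sin 90.6° = 0.94201, so δ = +70.391°.
cos H₀ = −tan(-25.7°) tan(+70.391°) = 1.3509 ≥ 1 ⇒ polar night, H₀ = 0 and Q̄ = 0.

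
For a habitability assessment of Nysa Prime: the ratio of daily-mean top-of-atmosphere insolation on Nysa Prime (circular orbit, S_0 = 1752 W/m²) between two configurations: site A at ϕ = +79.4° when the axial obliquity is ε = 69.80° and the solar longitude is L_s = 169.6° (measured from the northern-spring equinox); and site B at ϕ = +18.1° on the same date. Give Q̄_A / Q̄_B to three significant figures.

Q̄_A / Q̄_B ≈ 0.516

— Configuration A (ϕ=+79.4°):
Solar declination: sin δ = sin ε · sin L_s = sin 69.80° × sin 169.6° = 0.16942, so δ = +9.754°.
cos h₀ = −tan(+79.4°) tan(+9.754°) = -0.9185, h₀ = 2.7352 rad.
Bracket: h₀ sin ϕ sin δ + cos ϕ cos δ sin h₀ = 2.7352×0.98294×0.16942 + 0.18395×0.98554×0.39532 = 0.455492 + 0.071668 = 0.527160.
Q̄ = (S_0/π) × [bracket] = (1752/π) × 0.527160 = 293.99 W/m².
— Configuration B (ϕ=+18.1°):
cos h₀ = −tan(+18.1°) tan(+9.754°) = -0.0562, h₀ = 1.6270 rad.
Bracket: h₀ sin ϕ sin δ + cos ϕ cos δ sin h₀ = 1.6270×0.31068×0.16942 + 0.95052×0.98554×0.99842 = 0.085638 + 0.935295 = 1.020933.
Q̄ = (S_0/π) × [bracket] = (1752/π) × 1.020933 = 569.35 W/m².
Ratio Q̄_A / Q̄_B = 293.99 / 569.35 = 0.5164.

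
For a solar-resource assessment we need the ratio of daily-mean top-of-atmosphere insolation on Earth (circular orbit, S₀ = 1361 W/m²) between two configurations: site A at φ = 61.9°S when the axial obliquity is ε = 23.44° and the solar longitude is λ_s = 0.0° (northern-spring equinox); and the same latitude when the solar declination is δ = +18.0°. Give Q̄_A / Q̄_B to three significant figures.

Q̄_A / Q̄_B ≈ 4.46

— Configuration A (φ=-61.9°):
Solar declination: sin δ = sin ε · sin λ_s = sin 23.44° × sin 0.0° = 0.00000, so δ = +0.000°.
cos H₀ = −tan(-61.9°) tan(+0.000°) = 0.0000, H₀ = 1.5708 rad.
Bracket: H₀ sin φ sin δ + cos φ cos δ sin H₀ = 1.5708×-0.88213×0.00000 + 0.47101×1.00000×1.00000 = -0.000000 + 0.471010 = 0.471010.
Q̄ = (S₀/π) × [bracket] = (1361/π) × 0.471010 = 204.05 W/m².
— Configuration B (φ=-61.9°):
cos H₀ = −tan(-61.9°) tan(+18.000°) = 0.6085, H₀ = 0.9166 rad.
Bracket: H₀ sin φ sin δ + cos φ cos δ sin H₀ = 0.9166×-0.88213×0.30902 + 0.47101×0.95106×0.79354 = -0.249861 + 0.355473 = 0.105612.
Q̄ = (S₀/π) × [bracket] = (1361/π) × 0.105612 = 45.753 W/m².
Ratio Q̄_A / Q̄_B = 204.05 / 45.753 = 4.460.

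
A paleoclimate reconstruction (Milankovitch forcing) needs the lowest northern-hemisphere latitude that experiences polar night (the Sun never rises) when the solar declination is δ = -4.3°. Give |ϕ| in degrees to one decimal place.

|ϕ| = 85.7°

Polar night requires cos h₀ = −tan ϕ tan δ ≥ 1, i.e. tan ϕ tan δ ≤ −1.
The boundary is |tan ϕ| · |tan δ| = 1, so |ϕ| = 90° − |δ| = 90° − 4.3° = 85.7° in the northern hemisphere.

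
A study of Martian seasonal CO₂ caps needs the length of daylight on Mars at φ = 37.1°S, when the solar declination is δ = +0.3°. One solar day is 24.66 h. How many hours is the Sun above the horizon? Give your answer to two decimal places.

cos H₀ = −tan φ · tan δ = −tan(-37.1°) × tan(+0.300°) = 0.0040, so H₀ = 1.5668 rad = 89.77°.
Daylight = 2H₀/(2π) × 24.66 h = (1.5668/π) × 24.66 = 12.30 h.

12.30 h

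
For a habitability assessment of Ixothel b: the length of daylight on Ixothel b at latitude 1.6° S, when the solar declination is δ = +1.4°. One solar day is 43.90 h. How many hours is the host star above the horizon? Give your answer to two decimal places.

cos H₀ = −tan φ · tan δ = −tan(-1.6°) × tan(+1.400°) = 0.0007, so H₀ = 1.5701 rad = 89.96°.
Daylight = 2H₀/(2π) × 43.90 h = (1.5701/π) × 43.90 = 21.94 h.

21.94 h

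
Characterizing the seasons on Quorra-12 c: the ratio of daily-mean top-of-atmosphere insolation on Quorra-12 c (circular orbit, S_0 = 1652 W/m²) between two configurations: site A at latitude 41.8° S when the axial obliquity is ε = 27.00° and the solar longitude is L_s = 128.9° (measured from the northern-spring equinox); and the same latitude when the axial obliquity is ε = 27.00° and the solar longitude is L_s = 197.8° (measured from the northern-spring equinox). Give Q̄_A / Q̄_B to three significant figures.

Q̄_A / Q̄_B ≈ 0.413

— Configuration A (ϕ=-41.8°):
Solar declination: sin δ = sin ε · sin L_s = sin 27.00° × sin 128.9° = 0.35331, so δ = +20.690°.
cos h₀ = −tan(-41.8°) tan(+20.690°) = 0.3377, h₀ = 1.2263 rad.
Bracket: h₀ sin ϕ sin δ + cos ϕ cos δ sin h₀ = 1.2263×-0.66653×0.35331 + 0.74548×0.93550×0.94126 = -0.288783 + 0.656431 = 0.367648.
Q̄ = (S_0/π) × [bracket] = (1652/π) × 0.367648 = 193.33 W/m².
— Configuration B (ϕ=-41.8°):
Solar declination: sin δ = sin ε · sin L_s = sin 27.00° × sin 197.8° = -0.13878, so δ = -7.977°.
cos h₀ = −tan(-41.8°) tan(-7.977°) = -0.1253, h₀ = 1.6964 rad.
Bracket: h₀ sin ϕ sin δ + cos ϕ cos δ sin h₀ = 1.6964×-0.66653×-0.13878 + 0.74548×0.99032×0.99212 = 0.156919 + 0.732446 = 0.889365.
Q̄ = (S_0/π) × [bracket] = (1652/π) × 0.889365 = 467.67 W/m².
Ratio Q̄_A / Q̄_B = 193.33 / 467.67 = 0.4134.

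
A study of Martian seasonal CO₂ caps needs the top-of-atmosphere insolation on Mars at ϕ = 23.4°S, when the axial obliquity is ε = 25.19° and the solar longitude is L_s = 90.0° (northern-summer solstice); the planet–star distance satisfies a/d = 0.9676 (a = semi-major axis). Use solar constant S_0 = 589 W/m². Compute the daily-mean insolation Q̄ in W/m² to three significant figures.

Q̄ ≈ 102 W/m²

Solar declination: sin δ = sin ε · sin L_s = sin 25.19° × sin 90.0° = 0.42562, so δ = +25.190°.
cos h₀ = −tan(-23.4°) tan(+25.190°) = 0.2035, h₀ = 1.3658 rad.
Bracket: h₀ sin ϕ sin δ + cos ϕ cos δ sin h₀ = 1.3658×-0.39715×0.42562 + 0.91775×0.90490×0.97907 = -0.230868 + 0.813090 = 0.582222.
Inverse-square distance factor (a/d)² = 0.9676² = 0.936250.
Q̄ = (S_0/π) × 0.936250 × [bracket] = (589/π) × 0.936250 × 0.582222 = 102.2 W/m².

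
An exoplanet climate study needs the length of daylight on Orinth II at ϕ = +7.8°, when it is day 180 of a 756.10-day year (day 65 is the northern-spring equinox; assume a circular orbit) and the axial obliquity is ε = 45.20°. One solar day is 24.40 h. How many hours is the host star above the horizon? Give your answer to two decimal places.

12.96 h

Solar longitude: L_s = 360° × (180 − 65)/756.10 = 54.755°.
sin δ = sin 45.20° × sin 54.755° = 0.57950, so δ = +35.415°.
cos h₀ = −tan ϕ · tan δ = −tan(+7.8°) × tan(+35.415°) = -0.0974, so h₀ = 1.6684 rad = 95.59°.
Daylight = 2h₀/(2π) × 24.40 h = (1.6684/π) × 24.40 = 12.96 h.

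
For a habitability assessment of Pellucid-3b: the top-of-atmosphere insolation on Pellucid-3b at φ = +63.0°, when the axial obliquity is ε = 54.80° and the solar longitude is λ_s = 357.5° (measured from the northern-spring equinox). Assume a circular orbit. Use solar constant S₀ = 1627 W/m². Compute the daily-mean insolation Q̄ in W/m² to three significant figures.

Q̄ ≈ 210 W/m²

Solar declination: sin δ = sin ε · sin λ_s = sin 54.80° × sin 357.5° = -0.03564, so δ = -2.043°.
cos H₀ = −tan(+63.0°) tan(-2.043°) = 0.0700, H₀ = 1.5007 rad.
Bracket: H₀ sin φ sin δ + cos φ cos δ sin H₀ = 1.5007×0.89101×-0.03564 + 0.45399×0.99936×0.99755 = -0.047656 + 0.452588 = 0.404932.
Q̄ = (S₀/π) × [bracket] = (1627/π) × 0.404932 = 209.7 W/m².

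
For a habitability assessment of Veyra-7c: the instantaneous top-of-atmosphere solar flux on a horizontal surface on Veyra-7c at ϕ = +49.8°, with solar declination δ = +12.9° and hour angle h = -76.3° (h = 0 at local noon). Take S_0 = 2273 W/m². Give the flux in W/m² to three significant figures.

726 W/m²

cos θ_z = sin ϕ sin δ + cos ϕ cos δ cos h = 0.170518 + 0.149011 = 0.319529.
Flux = S_0 · cos θ_z = 2273 × 0.319529 = 726.3 W/m².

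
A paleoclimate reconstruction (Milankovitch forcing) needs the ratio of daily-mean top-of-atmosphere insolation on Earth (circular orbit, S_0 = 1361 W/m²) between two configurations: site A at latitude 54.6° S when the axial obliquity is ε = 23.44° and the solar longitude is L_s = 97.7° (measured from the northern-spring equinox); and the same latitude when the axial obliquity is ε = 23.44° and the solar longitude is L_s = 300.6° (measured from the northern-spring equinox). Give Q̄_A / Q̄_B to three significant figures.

— Configuration A (ϕ=-54.6°):
Solar declination: sin δ = sin ε · sin L_s = sin 23.44° × sin 97.7° = 0.39420, so δ = +23.216°.
cos h₀ = −tan(-54.6°) tan(+23.216°) = 0.6036, h₀ = 0.9228 rad.
Bracket: h₀ sin ϕ sin δ + cos ϕ cos δ sin h₀ = 0.9228×-0.81513×0.39420 + 0.57928×0.91902×0.79731 = -0.296518 + 0.424464 = 0.127946.
Q̄ = (S_0/π) × [bracket] = (1361/π) × 0.127946 = 55.429 W/m².
— Configuration B (ϕ=-54.6°):
Solar declination: sin δ = sin ε · sin L_s = sin 23.44° × sin 300.6° = -0.34239, so δ = -20.023°.
cos h₀ = −tan(-54.6°) tan(-20.023°) = -0.5128, h₀ = 2.1092 rad.
Bracket: h₀ sin ϕ sin δ + cos ϕ cos δ sin h₀ = 2.1092×-0.81513×-0.34239 + 0.57928×0.93956×0.85851 = 0.588662 + 0.467260 = 1.055922.
Q̄ = (S_0/π) × [bracket] = (1361/π) × 1.055922 = 457.45 W/m².
Ratio Q̄_A / Q̄_B = 55.429 / 457.45 = 0.1212.

Q̄_A / Q̄_B ≈ 0.121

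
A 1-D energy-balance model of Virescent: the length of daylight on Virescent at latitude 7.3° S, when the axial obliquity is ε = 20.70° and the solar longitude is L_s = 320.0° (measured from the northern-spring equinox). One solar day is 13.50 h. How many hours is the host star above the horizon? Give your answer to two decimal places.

6.88 h

Solar declination: sin δ = sin ε · sin L_s = sin 20.70° × sin 320.0° = -0.22721, so δ = -13.133°.
cos h₀ = −tan ϕ · tan δ = −tan(-7.3°) × tan(-13.133°) = -0.0299, so h₀ = 1.6007 rad = 91.71°.
Daylight = 2h₀/(2π) × 13.50 h = (1.6007/π) × 13.50 = 6.88 h.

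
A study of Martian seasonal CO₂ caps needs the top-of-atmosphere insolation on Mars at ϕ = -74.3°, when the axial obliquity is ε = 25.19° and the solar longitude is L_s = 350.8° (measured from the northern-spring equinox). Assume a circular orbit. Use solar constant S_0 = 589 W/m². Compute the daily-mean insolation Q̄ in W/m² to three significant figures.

Q̄ ≈ 71.4 W/m²

Solar declination: sin δ = sin ε · sin L_s = sin 25.19° × sin 350.8° = -0.06805, so δ = -3.902°.
cos h₀ = −tan(-74.3°) tan(-3.902°) = -0.2427, h₀ = 1.8159 rad.
Bracket: h₀ sin ϕ sin δ + cos ϕ cos δ sin h₀ = 1.8159×-0.96269×-0.06805 + 0.27060×0.99768×0.97011 = 0.118962 + 0.261903 = 0.380865.
Q̄ = (S_0/π) × [bracket] = (589/π) × 0.380865 = 71.41 W/m².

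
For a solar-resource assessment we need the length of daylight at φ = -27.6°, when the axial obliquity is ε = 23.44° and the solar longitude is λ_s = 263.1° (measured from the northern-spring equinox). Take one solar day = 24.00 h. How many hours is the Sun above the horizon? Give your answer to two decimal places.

Solar declination: sin δ = sin ε · sin λ_s = sin 23.44° × sin 263.1° = -0.39491, so δ = -23.260°.
cos H₀ = −tan φ · tan δ = −tan(-27.6°) × tan(-23.260°) = -0.2247, so H₀ = 1.7974 rad = 102.99°.
Daylight = 2H₀/(2π) × 24.00 h = (1.7974/π) × 24.00 = 13.73 h.

13.73 h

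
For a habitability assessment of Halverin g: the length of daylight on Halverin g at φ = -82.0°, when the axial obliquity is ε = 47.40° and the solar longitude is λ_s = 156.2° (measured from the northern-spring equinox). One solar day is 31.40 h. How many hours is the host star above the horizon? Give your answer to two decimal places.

Solar declination: sin δ = sin ε · sin λ_s = sin 47.40° × sin 156.2° = 0.29705, so δ = +17.280°.
cos H₀ = −tan φ · tan δ = 2.2135 ≥ 1, so the host star never rises (polar night) and H₀ = 0.
Daylight = 2H₀/(2π) × 31.40 h = (0.0000/π) × 31.40 = 0.00 h.

0.00 h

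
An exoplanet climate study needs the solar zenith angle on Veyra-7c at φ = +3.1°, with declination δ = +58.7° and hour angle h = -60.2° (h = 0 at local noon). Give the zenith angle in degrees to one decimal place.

cos θ_z = sin φ sin δ + cos φ cos δ cos h = 0.046208 + 0.257810 = 0.304018.
θ_z = arccos(0.304018) = 72.3°.

θ_z = 72.3°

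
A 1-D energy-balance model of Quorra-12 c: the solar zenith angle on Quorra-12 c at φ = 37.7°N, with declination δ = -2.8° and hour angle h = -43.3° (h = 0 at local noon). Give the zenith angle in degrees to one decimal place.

cos θ_z = sin φ sin δ + cos φ cos δ cos h = -0.029873 + 0.575143 = 0.545270.
θ_z = arccos(0.545270) = 57.0°.

θ_z = 57.0°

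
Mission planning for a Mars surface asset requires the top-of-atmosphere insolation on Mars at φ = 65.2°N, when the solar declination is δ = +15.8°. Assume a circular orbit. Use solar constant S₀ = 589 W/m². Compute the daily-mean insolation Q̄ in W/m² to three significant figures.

Q̄ ≈ 163 W/m²

cos H₀ = −tan(+65.2°) tan(+15.800°) = -0.6124, H₀ = 2.2299 rad.
Bracket: H₀ sin φ sin δ + cos φ cos δ sin H₀ = 2.2299×0.90778×0.27228 + 0.41945×0.96222×0.79054 = 0.551165 + 0.319064 = 0.870229.
Q̄ = (S₀/π) × [bracket] = (589/π) × 0.870229 = 163.2 W/m².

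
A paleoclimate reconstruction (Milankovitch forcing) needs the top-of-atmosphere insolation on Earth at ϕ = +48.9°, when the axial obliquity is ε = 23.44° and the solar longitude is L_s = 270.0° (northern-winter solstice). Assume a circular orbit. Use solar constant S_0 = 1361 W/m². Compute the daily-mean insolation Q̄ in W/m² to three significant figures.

Q̄ ≈ 90.3 W/m²

Solar declination: sin δ = sin ε · sin L_s = sin 23.44° × sin 270.0° = -0.39779, so δ = -23.440°.
cos h₀ = −tan(+48.9°) tan(-23.440°) = 0.4970, h₀ = 1.0506 rad.
Bracket: h₀ sin ϕ sin δ + cos ϕ cos δ sin h₀ = 1.0506×0.75356×-0.39779 + 0.65738×0.91748×0.86775 = -0.314926 + 0.523369 = 0.208443.
Q̄ = (S_0/π) × [bracket] = (1361/π) × 0.208443 = 90.30 W/m².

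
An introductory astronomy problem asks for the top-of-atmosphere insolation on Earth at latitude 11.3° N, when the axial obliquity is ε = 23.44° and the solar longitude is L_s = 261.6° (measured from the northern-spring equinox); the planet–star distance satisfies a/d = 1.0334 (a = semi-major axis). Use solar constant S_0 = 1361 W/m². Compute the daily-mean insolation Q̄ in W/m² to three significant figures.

Q̄ ≈ 363 W/m²

Solar declination: sin δ = sin ε · sin L_s = sin 23.44° × sin 261.6° = -0.39352, so δ = -23.174°.
cos h₀ = −tan(+11.3°) tan(-23.174°) = 0.0855, h₀ = 1.4852 rad.
Bracket: h₀ sin ϕ sin δ + cos ϕ cos δ sin h₀ = 1.4852×0.19595×-0.39352 + 0.98061×0.91932×0.99634 = -0.114524 + 0.898195 = 0.783671.
Inverse-square distance factor (a/d)² = 1.0334² = 1.067916.
Q̄ = (S_0/π) × 1.067916 × [bracket] = (1361/π) × 1.067916 × 0.783671 = 362.6 W/m².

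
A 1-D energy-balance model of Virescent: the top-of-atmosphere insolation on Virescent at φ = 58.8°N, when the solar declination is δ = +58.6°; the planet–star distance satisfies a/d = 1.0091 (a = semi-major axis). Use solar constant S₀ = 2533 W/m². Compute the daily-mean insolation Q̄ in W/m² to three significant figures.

Q̄ ≈ 1.88e+03 W/m²

cos H₀ = −tan(+58.8°) tan(+58.600°) = -2.7051 ≤ −1 ⇒ polar day, H₀ = π.
Bracket: H₀ sin φ sin δ + cos φ cos δ sin H₀ = 3.1416×0.85536×0.85355 + 0.51803×0.52101×0.00000 = 2.293659 + 0.000000 = 2.293659.
Inverse-square distance factor (a/d)² = 1.0091² = 1.018283.
Q̄ = (S₀/π) × 1.018283 × [bracket] = (2533/π) × 1.018283 × 2.293659 = 1883 W/m².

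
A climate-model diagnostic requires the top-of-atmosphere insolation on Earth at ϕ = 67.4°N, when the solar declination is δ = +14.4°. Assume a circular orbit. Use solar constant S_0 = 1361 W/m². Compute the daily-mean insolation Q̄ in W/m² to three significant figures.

cos h₀ = −tan(+67.4°) tan(+14.400°) = -0.6168, h₀ = 2.2355 rad.
Bracket: h₀ sin ϕ sin δ + cos ϕ cos δ sin h₀ = 2.2355×0.92321×0.24869 + 0.38430×0.96858×0.78711 = 0.513255 + 0.292982 = 0.806237.
Q̄ = (S_0/π) × [bracket] = (1361/π) × 0.806237 = 349.3 W/m².

Q̄ ≈ 349 W/m²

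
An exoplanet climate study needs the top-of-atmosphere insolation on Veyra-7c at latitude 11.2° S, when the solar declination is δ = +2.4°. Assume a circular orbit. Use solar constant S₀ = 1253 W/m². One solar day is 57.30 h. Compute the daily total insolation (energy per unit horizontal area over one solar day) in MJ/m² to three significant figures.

79.6 MJ/m²

cos H₀ = −tan(-11.2°) tan(+2.400°) = 0.0083, H₀ = 1.5625 rad.
Bracket: H₀ sin φ sin δ + cos φ cos δ sin H₀ = 1.5625×-0.19423×0.04188 + 0.98096×0.99912×0.99997 = -0.012710 + 0.980067 = 0.967357.
Q̄ = (S₀/π) × [bracket] = (1253/π) × 0.967357 = 385.82 W/m².
Daily total = Q̄ × 57.30 h × 3600 s/h = 385.82 × 57.30 × 3600 / 10⁶ = 79.59 MJ/m².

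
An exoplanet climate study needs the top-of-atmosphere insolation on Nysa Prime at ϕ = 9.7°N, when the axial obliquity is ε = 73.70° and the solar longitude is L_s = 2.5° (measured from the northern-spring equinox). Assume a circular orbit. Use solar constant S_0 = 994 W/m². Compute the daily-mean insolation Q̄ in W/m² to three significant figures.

Q̄ ≈ 315 W/m²

Solar declination: sin δ = sin ε · sin L_s = sin 73.70° × sin 2.5° = 0.04187, so δ = +2.399°.
cos h₀ = −tan(+9.7°) tan(+2.399°) = -0.0072, h₀ = 1.5780 rad.
Bracket: h₀ sin ϕ sin δ + cos ϕ cos δ sin h₀ = 1.5780×0.16849×0.04187 + 0.98570×0.99912×0.99997 = 0.011132 + 0.984803 = 0.995935.
Q̄ = (S_0/π) × [bracket] = (994/π) × 0.995935 = 315.1 W/m².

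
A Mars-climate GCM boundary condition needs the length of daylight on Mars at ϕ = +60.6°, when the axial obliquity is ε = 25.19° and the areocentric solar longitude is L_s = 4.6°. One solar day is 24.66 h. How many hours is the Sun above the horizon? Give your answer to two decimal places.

12.81 h

sin δ = sin 25.19° × sin 4.6° = 0.03413, so δ = +1.956°.
cos h₀ = −tan ϕ · tan δ = −tan(+60.6°) × tan(+1.956°) = -0.0606, so h₀ = 1.6314 rad = 93.48°.
Daylight = 2h₀/(2π) × 24.66 h = (1.6314/π) × 24.66 = 12.81 h.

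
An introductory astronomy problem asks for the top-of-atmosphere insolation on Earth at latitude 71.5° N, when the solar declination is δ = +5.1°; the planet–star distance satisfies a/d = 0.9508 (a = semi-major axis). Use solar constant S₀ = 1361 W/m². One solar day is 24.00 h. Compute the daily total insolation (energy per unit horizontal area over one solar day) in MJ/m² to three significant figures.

15.6 MJ/m²

cos H₀ = −tan(+71.5°) tan(+5.100°) = -0.2667, H₀ = 1.8408 rad.
Bracket: H₀ sin φ sin δ + cos φ cos δ sin H₀ = 1.8408×0.94832×0.08889 + 0.31730×0.99604×0.96377 = 0.155172 + 0.304593 = 0.459765.
Inverse-square distance factor (a/d)² = 0.9508² = 0.904021.
Q̄ = (S₀/π) × 0.904021 × [bracket] = (1361/π) × 0.904021 × 0.459765 = 180.06 W/m².
Daily total = Q̄ × 24.00 h × 3600 s/h = 180.06 × 24.00 × 3600 / 10⁶ = 15.56 MJ/m².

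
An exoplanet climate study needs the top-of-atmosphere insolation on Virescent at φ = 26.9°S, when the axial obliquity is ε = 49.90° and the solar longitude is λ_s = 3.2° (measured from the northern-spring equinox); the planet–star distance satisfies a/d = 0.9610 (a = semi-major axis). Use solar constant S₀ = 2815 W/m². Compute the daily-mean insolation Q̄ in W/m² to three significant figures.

Q̄ ≈ 712 W/m²

Solar declination: sin δ = sin ε · sin λ_s = sin 49.90° × sin 3.2° = 0.04270, so δ = +2.447°.
cos H₀ = −tan(-26.9°) tan(+2.447°) = 0.0217, H₀ = 1.5491 rad.
Bracket: H₀ sin φ sin δ + cos φ cos δ sin H₀ = 1.5491×-0.45243×0.04270 + 0.89180×0.99909×0.99976 = -0.029927 + 0.890775 = 0.860848.
Inverse-square distance factor (a/d)² = 0.9610² = 0.923521.
Q̄ = (S₀/π) × 0.923521 × [bracket] = (2815/π) × 0.923521 × 0.860848 = 712.4 W/m².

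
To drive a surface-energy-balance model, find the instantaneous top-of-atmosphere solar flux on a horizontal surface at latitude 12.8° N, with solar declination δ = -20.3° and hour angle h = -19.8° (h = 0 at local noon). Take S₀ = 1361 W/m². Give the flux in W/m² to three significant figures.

1.07e+03 W/m²

cos θ_z = sin φ sin δ + cos φ cos δ cos h = -0.076863 + 0.860512 = 0.783649.
Flux = S₀ · cos θ_z = 1361 × 0.783649 = 1067 W/m².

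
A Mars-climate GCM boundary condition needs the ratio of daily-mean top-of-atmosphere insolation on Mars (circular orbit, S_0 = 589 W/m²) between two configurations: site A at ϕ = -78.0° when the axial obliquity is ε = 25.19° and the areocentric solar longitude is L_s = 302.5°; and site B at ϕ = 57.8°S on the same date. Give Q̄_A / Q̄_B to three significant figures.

Q̄_A / Q̄_B ≈ 1.03

— Configuration A (ϕ=-78.0°):
sin δ = sin 25.19° × sin 302.5° = -0.35897, so δ = -21.037°.
cos h₀ = −tan(-78.0°) tan(-21.037°) = -1.8094 ≤ −1 ⇒ polar day, h₀ = π.
Bracket: h₀ sin ϕ sin δ + cos ϕ cos δ sin h₀ = 3.1416×-0.97815×-0.35897 + 0.20791×0.93335×0.00000 = 1.103099 + 0.000000 = 1.103099.
Q̄ = (S_0/π) × [bracket] = (589/π) × 1.103099 = 206.81 W/m².
— Configuration B (ϕ=-57.8°):
cos h₀ = −tan(-57.8°) tan(-21.037°) = -0.6107, h₀ = 2.2278 rad.
Bracket: h₀ sin ϕ sin δ + cos ϕ cos δ sin h₀ = 2.2278×-0.84619×-0.35897 + 0.53288×0.93335×0.79184 = 0.676709 + 0.393832 = 1.070541.
Q̄ = (S_0/π) × [bracket] = (589/π) × 1.070541 = 200.71 W/m².
Ratio Q̄_A / Q̄_B = 206.81 / 200.71 = 1.030.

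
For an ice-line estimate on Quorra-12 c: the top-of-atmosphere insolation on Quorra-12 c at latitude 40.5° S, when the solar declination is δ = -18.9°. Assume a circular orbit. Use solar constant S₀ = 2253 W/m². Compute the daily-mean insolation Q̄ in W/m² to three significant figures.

cos H₀ = −tan(-40.5°) tan(-18.900°) = -0.2924, H₀ = 1.8675 rad.
Bracket: H₀ sin φ sin δ + cos φ cos δ sin H₀ = 1.8675×-0.64945×-0.32392 + 0.76041×0.94609×0.95629 = 0.392866 + 0.687971 = 1.080837.
Q̄ = (S₀/π) × [bracket] = (2253/π) × 1.080837 = 775.1 W/m².

Q̄ ≈ 775 W/m²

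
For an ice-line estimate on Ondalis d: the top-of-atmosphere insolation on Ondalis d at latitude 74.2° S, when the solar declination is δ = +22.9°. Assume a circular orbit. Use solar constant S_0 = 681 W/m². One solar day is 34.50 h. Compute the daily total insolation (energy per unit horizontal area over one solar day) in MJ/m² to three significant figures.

cos h₀ = −tan(-74.2°) tan(+22.900°) = 1.4928 ≥ 1 ⇒ polar night, h₀ = 0 and Q̄ = 0.
Daily total = Q̄ × 34.50 h × 3600 s/h = 0.00 MJ/m².

0.00 MJ/m²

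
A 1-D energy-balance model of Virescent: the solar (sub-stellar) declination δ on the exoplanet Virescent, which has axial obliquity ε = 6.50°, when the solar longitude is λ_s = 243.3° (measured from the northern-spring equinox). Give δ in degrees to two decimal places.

δ = -5.80°

sin δ = sin ε · sin λ_s = sin 6.50° × sin 243.3° = -0.101133.
δ = arcsin(-0.101133) = -5.80°.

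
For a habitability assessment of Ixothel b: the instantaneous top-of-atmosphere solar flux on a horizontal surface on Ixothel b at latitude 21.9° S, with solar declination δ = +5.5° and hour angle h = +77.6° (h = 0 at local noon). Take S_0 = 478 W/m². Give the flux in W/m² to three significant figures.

cos θ_z = sin ϕ sin δ + cos ϕ cos δ cos h = -0.035749 + 0.198322 = 0.162573.
Flux = S_0 · cos θ_z = 478 × 0.162573 = 77.71 W/m².

77.7 W/m²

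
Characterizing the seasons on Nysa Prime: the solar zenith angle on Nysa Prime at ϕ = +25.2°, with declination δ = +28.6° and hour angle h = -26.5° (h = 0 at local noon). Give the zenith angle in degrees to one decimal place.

cos θ_z = sin ϕ sin δ + cos ϕ cos δ cos h = 0.203817 + 0.710956 = 0.914773.
θ_z = arccos(0.914773) = 23.8°.

θ_z = 23.8°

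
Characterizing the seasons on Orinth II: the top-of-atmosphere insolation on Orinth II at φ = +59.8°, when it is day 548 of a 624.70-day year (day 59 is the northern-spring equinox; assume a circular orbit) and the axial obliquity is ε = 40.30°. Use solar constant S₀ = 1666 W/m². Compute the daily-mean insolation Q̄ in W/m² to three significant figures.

Q̄ ≈ 0.00 W/m²

Solar longitude: λ_s = 360° × (548 − 59)/624.70 = 281.799°.
sin δ = sin 40.30° × sin 281.799° = -0.63312, so δ = -39.281°.
cos H₀ = −tan(+59.8°) tan(-39.281°) = 1.4054 ≥ 1 ⇒ polar night, H₀ = 0 and Q̄ = 0.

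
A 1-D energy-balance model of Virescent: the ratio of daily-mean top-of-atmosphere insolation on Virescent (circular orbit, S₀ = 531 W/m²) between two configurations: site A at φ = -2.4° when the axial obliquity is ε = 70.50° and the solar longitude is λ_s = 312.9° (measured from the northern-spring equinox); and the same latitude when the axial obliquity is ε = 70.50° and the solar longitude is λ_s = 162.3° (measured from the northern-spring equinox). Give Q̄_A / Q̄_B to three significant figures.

Q̄_A / Q̄_B ≈ 0.819

— Configuration A (φ=-2.4°):
Solar declination: sin δ = sin ε · sin λ_s = sin 70.50° × sin 312.9° = -0.69053, so δ = -43.672°.
cos H₀ = −tan(-2.4°) tan(-43.672°) = -0.0400, H₀ = 1.6108 rad.
Bracket: H₀ sin φ sin δ + cos φ cos δ sin H₀ = 1.6108×-0.04188×-0.69053 + 0.99912×0.72331×0.99920 = 0.046583 + 0.722095 = 0.768678.
Q̄ = (S₀/π) × [bracket] = (531/π) × 0.768678 = 129.92 W/m².
— Configuration B (φ=-2.4°):
Solar declination: sin δ = sin ε · sin λ_s = sin 70.50° × sin 162.3° = 0.28659, so δ = +16.654°.
cos H₀ = −tan(-2.4°) tan(+16.654°) = 0.0125, H₀ = 1.5583 rad.
Bracket: H₀ sin φ sin δ + cos φ cos δ sin H₀ = 1.5583×-0.04188×0.28659 + 0.99912×0.95805×0.99992 = -0.018703 + 0.957130 = 0.938427.
Q̄ = (S₀/π) × [bracket] = (531/π) × 0.938427 = 158.62 W/m².
Ratio Q̄_A / Q̄_B = 129.92 / 158.62 = 0.8191.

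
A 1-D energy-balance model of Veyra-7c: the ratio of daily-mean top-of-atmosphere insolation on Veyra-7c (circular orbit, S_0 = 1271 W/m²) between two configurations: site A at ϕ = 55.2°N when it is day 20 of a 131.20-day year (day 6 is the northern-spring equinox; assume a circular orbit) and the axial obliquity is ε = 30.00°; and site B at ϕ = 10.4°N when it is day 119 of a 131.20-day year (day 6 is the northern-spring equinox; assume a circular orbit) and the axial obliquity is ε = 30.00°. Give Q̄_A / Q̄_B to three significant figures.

Q̄_A / Q̄_B ≈ 1.25

— Configuration A (ϕ=+55.2°):
Solar longitude: L_s = 360° × (20 − 6)/131.20 = 38.415°.
sin δ = sin 30.00° × sin 38.415° = 0.31067, so δ = +18.100°.
cos h₀ = −tan(+55.2°) tan(+18.100°) = -0.4703, h₀ = 2.0604 rad.
Bracket: h₀ sin ϕ sin δ + cos ϕ cos δ sin h₀ = 2.0604×0.82115×0.31067 + 0.57071×0.95052×0.88252 = 0.525622 + 0.478742 = 1.004364.
Q̄ = (S_0/π) × [bracket] = (1271/π) × 1.004364 = 406.34 W/m².
— Configuration B (ϕ=+10.4°):
Solar longitude: L_s = 360° × (119 − 6)/131.20 = 310.061°.
sin δ = sin 30.00° × sin 310.061° = -0.38268, so δ = -22.500°.
cos h₀ = −tan(+10.4°) tan(-22.500°) = 0.0760, h₀ = 1.4947 rad.
Bracket: h₀ sin ϕ sin δ + cos ϕ cos δ sin h₀ = 1.4947×0.18052×-0.38268 + 0.98357×0.92388×0.99711 = -0.103256 + 0.906075 = 0.802819.
Q̄ = (S_0/π) × [bracket] = (1271/π) × 0.802819 = 324.80 W/m².
Ratio Q̄_A / Q̄_B = 406.34 / 324.80 = 1.251.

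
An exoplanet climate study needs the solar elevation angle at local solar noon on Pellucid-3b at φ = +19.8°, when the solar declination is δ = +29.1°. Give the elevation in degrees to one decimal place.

At local noon the hour angle is zero, so the zenith angle equals |φ − δ| = |+19.8° − (+29.100°)| = 9.300°.
Elevation = 90° − 9.300° = 80.7°.

80.7°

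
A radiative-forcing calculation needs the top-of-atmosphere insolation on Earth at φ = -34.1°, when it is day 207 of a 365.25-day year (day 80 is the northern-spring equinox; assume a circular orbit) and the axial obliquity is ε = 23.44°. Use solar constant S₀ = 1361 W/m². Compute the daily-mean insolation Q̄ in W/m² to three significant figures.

Solar longitude: λ_s = 360° × (207 − 80)/365.25 = 125.175°.
sin δ = sin 23.44° × sin 125.175° = 0.32515, so δ = +18.975°.
cos H₀ = −tan(-34.1°) tan(+18.975°) = 0.2328, H₀ = 1.3358 rad.
Bracket: H₀ sin φ sin δ + cos φ cos δ sin H₀ = 1.3358×-0.56064×0.32515 + 0.82806×0.94566×0.97253 = -0.243506 + 0.761552 = 0.518046.
Q̄ = (S₀/π) × [bracket] = (1361/π) × 0.518046 = 224.4 W/m².

Q̄ ≈ 224 W/m²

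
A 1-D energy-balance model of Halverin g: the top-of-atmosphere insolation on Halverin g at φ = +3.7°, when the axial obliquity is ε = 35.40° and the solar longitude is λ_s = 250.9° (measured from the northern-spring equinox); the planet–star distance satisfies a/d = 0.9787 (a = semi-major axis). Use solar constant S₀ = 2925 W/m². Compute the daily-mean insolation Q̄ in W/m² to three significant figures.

Solar declination: sin δ = sin ε · sin λ_s = sin 35.40° × sin 250.9° = -0.54739, so δ = -33.188°.
cos H₀ = −tan(+3.7°) tan(-33.188°) = 0.0423, H₀ = 1.5285 rad.
Bracket: H₀ sin φ sin δ + cos φ cos δ sin H₀ = 1.5285×0.06453×-0.54739 + 0.99792×0.83688×0.99911 = -0.053991 + 0.834396 = 0.780405.
Inverse-square distance factor (a/d)² = 0.9787² = 0.957854.
Q̄ = (S₀/π) × 0.957854 × [bracket] = (2925/π) × 0.957854 × 0.780405 = 696.0 W/m².

Q̄ ≈ 696 W/m²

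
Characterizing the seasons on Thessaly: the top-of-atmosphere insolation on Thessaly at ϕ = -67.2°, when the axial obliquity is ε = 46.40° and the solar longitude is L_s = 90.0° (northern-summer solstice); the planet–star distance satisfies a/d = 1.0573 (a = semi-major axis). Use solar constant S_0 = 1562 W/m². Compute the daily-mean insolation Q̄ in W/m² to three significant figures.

Solar declination: sin δ = sin ε · sin L_s = sin 46.40° × sin 90.0° = 0.72417, so δ = +46.400°.
cos h₀ = −tan(-67.2°) tan(+46.400°) = 2.4981 ≥ 1 ⇒ polar night, h₀ = 0 and Q̄ = 0.
Inverse-square distance factor (a/d)² = 1.0573² = 1.117883.

Q̄ ≈ 0.00 W/m²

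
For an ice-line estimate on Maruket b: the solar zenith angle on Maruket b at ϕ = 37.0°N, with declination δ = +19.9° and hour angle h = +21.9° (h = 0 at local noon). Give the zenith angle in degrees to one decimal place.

θ_z = 25.6°

cos θ_z = sin ϕ sin δ + cos ϕ cos δ cos h = 0.204846 + 0.696756 = 0.901602.
θ_z = arccos(0.901602) = 25.6°.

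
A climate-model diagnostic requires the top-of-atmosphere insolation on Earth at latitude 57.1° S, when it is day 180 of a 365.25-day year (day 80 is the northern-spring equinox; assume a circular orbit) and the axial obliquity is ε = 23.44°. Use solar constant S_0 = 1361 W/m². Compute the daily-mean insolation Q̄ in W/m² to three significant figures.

Solar longitude: L_s = 360° × (180 − 80)/365.25 = 98.563°.
sin δ = sin 23.44° × sin 98.563° = 0.39335, so δ = +23.163°.
cos h₀ = −tan(-57.1°) tan(+23.163°) = 0.6613, h₀ = 0.8482 rad.
Bracket: h₀ sin ϕ sin δ + cos ϕ cos δ sin h₀ = 0.8482×-0.83962×0.39335 + 0.54317×0.91939×0.75008 = -0.280130 + 0.374579 = 0.094449.
Q̄ = (S_0/π) × [bracket] = (1361/π) × 0.094449 = 40.92 W/m².

Q̄ ≈ 40.9 W/m²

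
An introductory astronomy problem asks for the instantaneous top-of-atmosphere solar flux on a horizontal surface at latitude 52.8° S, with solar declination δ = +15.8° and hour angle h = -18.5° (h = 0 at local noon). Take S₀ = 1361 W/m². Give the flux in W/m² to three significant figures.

456 W/m²

cos θ_z = sin φ sin δ + cos φ cos δ cos h = -0.216879 + 0.551693 = 0.334814.
Flux = S₀ · cos θ_z = 1361 × 0.334814 = 455.7 W/m².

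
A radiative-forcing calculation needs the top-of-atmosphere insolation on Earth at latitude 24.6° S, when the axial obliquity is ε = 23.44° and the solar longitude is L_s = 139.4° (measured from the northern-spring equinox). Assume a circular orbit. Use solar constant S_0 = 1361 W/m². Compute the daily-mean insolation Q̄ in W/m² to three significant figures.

Solar declination: sin δ = sin ε · sin L_s = sin 23.44° × sin 139.4° = 0.25887, so δ = +15.003°.
cos h₀ = −tan(-24.6°) tan(+15.003°) = 0.1227, h₀ = 1.4478 rad.
Bracket: h₀ sin ϕ sin δ + cos ϕ cos δ sin h₀ = 1.4478×-0.41628×0.25887 + 0.90924×0.96591×0.99244 = -0.156018 + 0.871604 = 0.715586.
Q̄ = (S_0/π) × [bracket] = (1361/π) × 0.715586 = 310.0 W/m².

Q̄ ≈ 310 W/m²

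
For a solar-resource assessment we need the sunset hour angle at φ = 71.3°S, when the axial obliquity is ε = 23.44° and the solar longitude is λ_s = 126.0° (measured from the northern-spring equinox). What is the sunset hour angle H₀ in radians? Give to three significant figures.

H₀ = 0.00 rad

Solar declination: sin δ = sin ε · sin λ_s = sin 23.44° × sin 126.0° = 0.32182, so δ = +18.773°.
cos H₀ = −tan φ · tan δ = 1.0042 ≥ 1, so the Sun never rises (polar night) and H₀ = 0.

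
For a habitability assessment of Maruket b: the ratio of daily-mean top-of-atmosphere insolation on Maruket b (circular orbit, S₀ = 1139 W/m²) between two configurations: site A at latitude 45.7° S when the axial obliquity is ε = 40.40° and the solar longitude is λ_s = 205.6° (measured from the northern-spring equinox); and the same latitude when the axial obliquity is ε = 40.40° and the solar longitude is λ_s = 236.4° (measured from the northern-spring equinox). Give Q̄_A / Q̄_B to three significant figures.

— Configuration A (φ=-45.7°):
Solar declination: sin δ = sin ε · sin λ_s = sin 40.40° × sin 205.6° = -0.28004, so δ = -16.263°.
cos H₀ = −tan(-45.7°) tan(-16.263°) = -0.2989, H₀ = 1.8744 rad.
Bracket: H₀ sin φ sin δ + cos φ cos δ sin H₀ = 1.8744×-0.71569×-0.28004 + 0.69842×0.95999×0.95427 = 0.375671 + 0.639815 = 1.015486.
Q̄ = (S₀/π) × [bracket] = (1139/π) × 1.015486 = 368.17 W/m².
— Configuration B (φ=-45.7°):
Solar declination: sin δ = sin ε · sin λ_s = sin 40.40° × sin 236.4° = -0.53983, so δ = -32.672°.
cos H₀ = −tan(-45.7°) tan(-32.672°) = -0.6572, H₀ = 2.2879 rad.
Bracket: H₀ sin φ sin δ + cos φ cos δ sin H₀ = 2.2879×-0.71569×-0.53983 + 0.69842×0.84177×0.75374 = 0.883932 + 0.443131 = 1.327063.
Q̄ = (S₀/π) × [bracket] = (1139/π) × 1.327063 = 481.13 W/m².
Ratio Q̄_A / Q̄_B = 368.17 / 481.13 = 0.7652.

Q̄_A / Q̄_B ≈ 0.765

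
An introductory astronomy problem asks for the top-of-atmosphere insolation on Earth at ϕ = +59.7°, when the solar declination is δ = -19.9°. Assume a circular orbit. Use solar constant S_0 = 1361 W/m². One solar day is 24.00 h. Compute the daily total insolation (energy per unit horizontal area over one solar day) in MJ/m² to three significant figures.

cos h₀ = −tan(+59.7°) tan(-19.900°) = 0.6195, h₀ = 0.9027 rad.
Bracket: h₀ sin ϕ sin δ + cos ϕ cos δ sin h₀ = 0.9027×0.86340×-0.34038 + 0.50453×0.94029×0.78501 = -0.265289 + 0.372412 = 0.107123.
Q̄ = (S_0/π) × [bracket] = (1361/π) × 0.107123 = 46.408 W/m².
Daily total = Q̄ × 24.00 h × 3600 s/h = 46.408 × 24.00 × 3600 / 10⁶ = 4.010 MJ/m².

4.01 MJ/m²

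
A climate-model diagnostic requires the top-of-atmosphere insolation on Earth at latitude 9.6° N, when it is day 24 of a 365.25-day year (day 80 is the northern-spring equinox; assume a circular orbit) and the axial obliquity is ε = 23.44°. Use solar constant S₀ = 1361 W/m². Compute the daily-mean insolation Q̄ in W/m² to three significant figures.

Solar longitude: λ_s = 360° × (24 − 80)/365.25 = -55.195°, i.e. -55.195° + 360° = 304.805°.
sin δ = sin 23.44° × sin 304.805° = -0.32662, so δ = -19.064°.
cos H₀ = −tan(+9.6°) tan(-19.064°) = 0.0585, H₀ = 1.5123 rad.
Bracket: H₀ sin φ sin δ + cos φ cos δ sin H₀ = 1.5123×0.16677×-0.32662 + 0.98600×0.94515×0.99829 = -0.082376 + 0.930324 = 0.847948.
Q̄ = (S₀/π) × [bracket] = (1361/π) × 0.847948 = 367.3 W/m².

Q̄ ≈ 367 W/m²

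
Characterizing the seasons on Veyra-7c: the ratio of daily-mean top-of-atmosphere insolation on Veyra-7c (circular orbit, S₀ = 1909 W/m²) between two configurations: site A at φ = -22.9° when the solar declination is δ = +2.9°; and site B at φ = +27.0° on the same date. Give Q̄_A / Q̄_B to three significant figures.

Q̄_A / Q̄_B ≈ 0.960

— Configuration A (φ=-22.9°):
cos H₀ = −tan(-22.9°) tan(+2.900°) = 0.0214, H₀ = 1.5494 rad.
Bracket: H₀ sin φ sin δ + cos φ cos δ sin H₀ = 1.5494×-0.38912×0.05059 + 0.92119×0.99872×0.99977 = -0.030501 + 0.919799 = 0.889298.
Q̄ = (S₀/π) × [bracket] = (1909/π) × 0.889298 = 540.39 W/m².
— Configuration B (φ=+27.0°):
cos H₀ = −tan(+27.0°) tan(+2.900°) = -0.0258, H₀ = 1.5966 rad.
Bracket: H₀ sin φ sin δ + cos φ cos δ sin H₀ = 1.5966×0.45399×0.05059 + 0.89101×0.99872×0.99967 = 0.036670 + 0.889576 = 0.926246.
Q̄ = (S₀/π) × [bracket] = (1909/π) × 0.926246 = 562.84 W/m².
Ratio Q̄_A / Q̄_B = 540.39 / 562.84 = 0.9601.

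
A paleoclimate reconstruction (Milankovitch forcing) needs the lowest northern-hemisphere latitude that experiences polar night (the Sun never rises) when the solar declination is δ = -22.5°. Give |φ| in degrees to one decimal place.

|φ| = 67.5°

Polar night requires cos H₀ = −tan φ tan δ ≥ 1, i.e. tan φ tan δ ≤ −1.
The boundary is |tan φ| · |tan δ| = 1, so |φ| = 90° − |δ| = 90° − 22.5° = 67.5° in the northern hemisphere.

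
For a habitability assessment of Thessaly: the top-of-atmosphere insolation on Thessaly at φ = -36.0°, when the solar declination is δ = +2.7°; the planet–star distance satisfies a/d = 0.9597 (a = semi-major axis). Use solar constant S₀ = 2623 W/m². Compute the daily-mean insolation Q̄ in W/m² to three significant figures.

cos H₀ = −tan(-36.0°) tan(+2.700°) = 0.0343, H₀ = 1.5365 rad.
Bracket: H₀ sin φ sin δ + cos φ cos δ sin H₀ = 1.5365×-0.58779×0.04711 + 0.80902×0.99889×0.99941 = -0.042547 + 0.807645 = 0.765098.
Inverse-square distance factor (a/d)² = 0.9597² = 0.921024.
Q̄ = (S₀/π) × 0.921024 × [bracket] = (2623/π) × 0.921024 × 0.765098 = 588.4 W/m².

Q̄ ≈ 588 W/m²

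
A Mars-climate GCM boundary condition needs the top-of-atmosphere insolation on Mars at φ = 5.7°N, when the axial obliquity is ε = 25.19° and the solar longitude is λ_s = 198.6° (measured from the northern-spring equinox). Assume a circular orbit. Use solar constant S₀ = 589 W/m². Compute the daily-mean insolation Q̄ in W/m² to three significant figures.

Solar declination: sin δ = sin ε · sin λ_s = sin 25.19° × sin 198.6° = -0.13576, so δ = -7.802°.
cos H₀ = −tan(+5.7°) tan(-7.802°) = 0.0137, H₀ = 1.5571 rad.
Bracket: H₀ sin φ sin δ + cos φ cos δ sin H₀ = 1.5571×0.09932×-0.13576 + 0.99506×0.99074×0.99991 = -0.020995 + 0.985757 = 0.964762.
Q̄ = (S₀/π) × [bracket] = (589/π) × 0.964762 = 180.9 W/m².

Q̄ ≈ 181 W/m²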